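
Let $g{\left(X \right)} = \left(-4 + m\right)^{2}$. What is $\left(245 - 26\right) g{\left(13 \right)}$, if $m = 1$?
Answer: $1971$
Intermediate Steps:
$g{\left(X \right)} = 9$ ($g{\left(X \right)} = \left(-4 + 1\right)^{2} = \left(-3\right)^{2} = 9$)
$\left(245 - 26\right) g{\left(13 \right)} = \left(245 - 26\right) 9 = 219 \cdot 9 = 1971$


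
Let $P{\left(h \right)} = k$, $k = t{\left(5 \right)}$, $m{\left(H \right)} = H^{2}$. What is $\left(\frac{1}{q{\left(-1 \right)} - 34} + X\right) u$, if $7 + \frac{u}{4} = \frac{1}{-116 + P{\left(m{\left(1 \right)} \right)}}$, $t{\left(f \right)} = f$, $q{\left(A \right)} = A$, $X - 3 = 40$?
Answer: $- \frac{4680448}{3885} \approx -1204.7$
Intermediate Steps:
$X = 43$ ($X = 3 + 40 = 43$)
$k = 5$
$P{\left(h \right)} = 5$
$u = - \frac{3112}{111}$ ($u = -28 + \frac{4}{-116 + 5} = -28 + \frac{4}{-111} = -28 + 4 \left(- \frac{1}{111}\right) = -28 - \frac{4}{111} = - \frac{3112}{111} \approx -28.036$)
$\left(\frac{1}{q{\left(-1 \right)} - 34} + X\right) u = \left(\frac{1}{-1 - 34} + 43\right) \left(- \frac{3112}{111}\right) = \left(\frac{1}{-35} + 43\right) \left(- \frac{3112}{111}\right) = \left(- \frac{1}{35} + 43\right) \left(- \frac{3112}{111}\right) = \frac{1504}{35} \left(- \frac{3112}{111}\right) = - \frac{4680448}{3885}$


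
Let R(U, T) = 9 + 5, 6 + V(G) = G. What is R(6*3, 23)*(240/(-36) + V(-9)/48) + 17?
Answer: -1937/24 ≈ -80.708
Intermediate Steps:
V(G) = -6 + G
R(U, T) = 14
R(6*3, 23)*(240/(-36) + V(-9)/48) + 17 = 14*(240/(-36) + (-6 - 9)/48) + 17 = 14*(240*(-1/36) - 15*1/48) + 17 = 14*(-20/3 - 5/16) + 17 = 14*(-335/48) + 17 = -2345/24 + 17 = -1937/24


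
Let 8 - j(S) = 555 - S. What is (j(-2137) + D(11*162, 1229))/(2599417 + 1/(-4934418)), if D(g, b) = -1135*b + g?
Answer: -6887544529506/12826610034305 ≈ -0.53697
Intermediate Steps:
j(S) = -547 + S (j(S) = 8 - (555 - S) = 8 + (-555 + S) = -547 + S)
D(g, b) = g - 1135*b
(j(-2137) + D(11*162, 1229))/(2599417 + 1/(-4934418)) = ((-547 - 2137) + (11*162 - 1135*1229))/(2599417 + 1/(-4934418)) = (-2684 + (1782 - 1394915))/(2599417 - 1/4934418) = (-2684 - 1393133)/(12826610034305/4934418) = -1395817*4934418/12826610034305 = -6887544529506/12826610034305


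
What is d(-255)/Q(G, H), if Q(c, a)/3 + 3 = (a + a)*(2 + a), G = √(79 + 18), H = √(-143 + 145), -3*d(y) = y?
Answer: -85/93 + 340*√2/93 ≈ 4.2563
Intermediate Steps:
d(y) = -y/3
H = √2 ≈ 1.4142
G = √97 ≈ 9.8489
Q(c, a) = -9 + 6*a*(2 + a) (Q(c, a) = -9 + 3*((a + a)*(2 + a)) = -9 + 3*((2*a)*(2 + a)) = -9 + 3*(2*a*(2 + a)) = -9 + 6*a*(2 + a))
d(-255)/Q(G, H) = (-⅓*(-255))/(-9 + 6*(√2)² + 12*√2) = 85/(-9 + 6*2 + 12*√2) = 85/(-9 + 12 + 12*√2) = 85/(3 + 12*√2)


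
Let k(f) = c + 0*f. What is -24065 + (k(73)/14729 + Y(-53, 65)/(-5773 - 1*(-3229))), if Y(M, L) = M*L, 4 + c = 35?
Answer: -17012803607/706992 ≈ -24064.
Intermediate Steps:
c = 31 (c = -4 + 35 = 31)
Y(M, L) = L*M
k(f) = 31 (k(f) = 31 + 0*f = 31 + 0 = 31)
-24065 + (k(73)/14729 + Y(-53, 65)/(-5773 - 1*(-3229))) = -24065 + (31/14729 + (65*(-53))/(-5773 - 1*(-3229))) = -24065 + (31*(1/14729) - 3445/(-5773 + 3229)) = -24065 + (31/14729 - 3445/(-2544)) = -24065 + (31/14729 - 3445*(-1/2544)) = -24065 + (31/14729 + 65/48) = -24065 + 958873/706992 = -17012803607/706992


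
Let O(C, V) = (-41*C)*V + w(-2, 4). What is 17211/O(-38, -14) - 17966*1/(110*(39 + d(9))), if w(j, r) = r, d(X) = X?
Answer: -3770911/899580 ≈ -4.1919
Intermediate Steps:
O(C, V) = 4 - 41*C*V (O(C, V) = (-41*C)*V + 4 = -41*C*V + 4 = 4 - 41*C*V)
17211/O(-38, -14) - 17966*1/(110*(39 + d(9))) = 17211/(4 - 41*(-38)*(-14)) - 17966*1/(110*(39 + 9)) = 17211/(4 - 21812) - 17966/(48*110) = 17211/(-21808) - 17966/5280 = 17211*(-1/21808) - 17966*1/5280 = -17211/21808 - 8983/2640 = -3770911/899580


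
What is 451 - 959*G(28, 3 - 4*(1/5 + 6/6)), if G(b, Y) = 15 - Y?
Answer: -78301/5 ≈ -15660.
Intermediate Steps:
451 - 959*G(28, 3 - 4*(1/5 + 6/6)) = 451 - 959*(15 - (3 - 4*(1/5 + 6/6))) = 451 - 959*(15 - (3 - 4*(1*(1/5) + 6*(1/6)))) = 451 - 959*(15 - (3 - 4*(1/5 + 1))) = 451 - 959*(15 - (3 - 4*6/5)) = 451 - 959*(15 - (3 - 24/5)) = 451 - 959*(15 - 1*(-9/5)) = 451 - 959*(15 + 9/5) = 451 - 959*84/5 = 451 - 80556/5 = -78301/5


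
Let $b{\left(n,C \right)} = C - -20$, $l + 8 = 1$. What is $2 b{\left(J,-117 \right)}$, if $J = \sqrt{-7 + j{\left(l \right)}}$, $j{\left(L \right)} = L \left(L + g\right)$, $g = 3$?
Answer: $-194$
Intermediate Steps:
$l = -7$ ($l = -8 + 1 = -7$)
$j{\left(L \right)} = L \left(3 + L\right)$ ($j{\left(L \right)} = L \left(L + 3\right) = L \left(3 + L\right)$)
$J = \sqrt{21}$ ($J = \sqrt{-7 - 7 \left(3 - 7\right)} = \sqrt{-7 - -28} = \sqrt{-7 + 28} = \sqrt{21} \approx 4.5826$)
$b{\left(n,C \right)} = 20 + C$ ($b{\left(n,C \right)} = C + 20 = 20 + C$)
$2 b{\left(J,-117 \right)} = 2 \left(20 - 117\right) = 2 \left(-97\right) = -194$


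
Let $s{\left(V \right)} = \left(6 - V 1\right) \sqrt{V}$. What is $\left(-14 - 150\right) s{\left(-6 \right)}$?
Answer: $- 1968 i \sqrt{6} \approx - 4820.6 i$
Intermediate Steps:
$s{\left(V \right)} = \sqrt{V} \left(6 - V\right)$ ($s{\left(V \right)} = \left(6 - V\right) \sqrt{V} = \sqrt{V} \left(6 - V\right)$)
$\left(-14 - 150\right) s{\left(-6 \right)} = \left(-14 - 150\right) \sqrt{-6} \left(6 - -6\right) = - 164 i \sqrt{6} \left(6 + 6\right) = - 164 i \sqrt{6} \cdot 12 = - 164 \cdot 12 i \sqrt{6} = - 1968 i \sqrt{6}$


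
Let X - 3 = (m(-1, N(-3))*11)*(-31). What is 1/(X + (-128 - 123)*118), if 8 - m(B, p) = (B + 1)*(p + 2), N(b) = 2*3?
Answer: -1/32343 ≈ -3.0919e-5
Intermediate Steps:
N(b) = 6
m(B, p) = 8 - (1 + B)*(2 + p) (m(B, p) = 8 - (B + 1)*(p + 2) = 8 - (1 + B)*(2 + p))
X = -2725 (X = 3 + ((6 - 1*6 - 2*(-1) - 1*(-1)*6)*11)*(-31) = 3 + ((6 - 6 + 2 + 6)*11)*(-31) = 3 + (8*11)*(-31) = 3 + 88*(-31) = 3 - 2728 = -2725)
1/(X + (-128 - 123)*118) = 1/(-2725 + (-128 - 123)*118) = 1/(-2725 - 251*118) = 1/(-2725 - 29618) = 1/(-32343) = -1/32343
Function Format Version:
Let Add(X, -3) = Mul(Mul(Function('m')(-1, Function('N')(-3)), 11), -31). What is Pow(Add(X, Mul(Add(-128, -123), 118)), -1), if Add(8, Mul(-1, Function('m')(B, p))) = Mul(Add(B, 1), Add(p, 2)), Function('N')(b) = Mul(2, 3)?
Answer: Rational(-1, 32343) ≈ -3.0919e-5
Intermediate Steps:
Function('N')(b) = 6
Function('m')(B, p) = Add(8, Mul(-1, Add(1, B), Add(2, p))) (Function('m')(B, p) = Add(8, Mul(-1, Mul(Add(B, 1), Add(p, 2)))) = Add(8, Mul(-1, Mul(Add(1, B), Add(2, p)))) = Add(8, Mul(-1, Add(1, B), Add(2, p))))
X = -2725 (X = Add(3, Mul(Mul(Add(6, Mul(-1, 6), Mul(-2, -1), Mul(-1, -1, 6)), 11), -31)) = Add(3, Mul(Mul(Add(6, -6, 2, 6), 11), -31)) = Add(3, Mul(Mul(8, 11), -31)) = Add(3, Mul(88, -31)) = Add(3, -2728) = -2725)
Pow(Add(X, Mul(Add(-128, -123), 118)), -1) = Pow(Add(-2725, Mul(Add(-128, -123), 118)), -1) = Pow(Add(-2725, Mul(-251, 118)), -1) = Pow(Add(-2725, -29618), -1) = Pow(-32343, -1) = Rational(-1, 32343)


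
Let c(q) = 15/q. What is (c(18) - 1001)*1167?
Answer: -2334389/2 ≈ -1.1672e+6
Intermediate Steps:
(c(18) - 1001)*1167 = (15/18 - 1001)*1167 = (15*(1/18) - 1001)*1167 = (5/6 - 1001)*1167 = -6001/6*1167 = -2334389/2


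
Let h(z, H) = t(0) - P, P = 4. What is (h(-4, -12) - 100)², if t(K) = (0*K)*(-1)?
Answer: 10816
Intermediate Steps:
t(K) = 0 (t(K) = 0*(-1) = 0)
h(z, H) = -4 (h(z, H) = 0 - 1*4 = 0 - 4 = -4)
(h(-4, -12) - 100)² = (-4 - 100)² = (-104)² = 10816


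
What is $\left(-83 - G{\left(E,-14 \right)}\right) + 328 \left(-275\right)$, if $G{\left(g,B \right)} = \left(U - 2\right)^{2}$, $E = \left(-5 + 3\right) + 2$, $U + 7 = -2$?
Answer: $-90404$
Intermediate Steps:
$U = -9$ ($U = -7 - 2 = -9$)
$E = 0$ ($E = -2 + 2 = 0$)
$G{\left(g,B \right)} = 121$ ($G{\left(g,B \right)} = \left(-9 - 2\right)^{2} = \left(-11\right)^{2} = 121$)
$\left(-83 - G{\left(E,-14 \right)}\right) + 328 \left(-275\right) = \left(-83 - 121\right) + 328 \left(-275\right) = \left(-83 - 121\right) - 90200 = -204 - 90200 = -90404$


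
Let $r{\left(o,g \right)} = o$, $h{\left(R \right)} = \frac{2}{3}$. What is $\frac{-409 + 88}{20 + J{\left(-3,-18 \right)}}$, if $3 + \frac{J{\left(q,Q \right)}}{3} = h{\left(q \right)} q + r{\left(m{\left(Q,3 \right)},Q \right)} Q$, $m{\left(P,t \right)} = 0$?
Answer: $- \frac{321}{5} \approx -64.2$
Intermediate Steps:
$h{\left(R \right)} = \frac{2}{3}$ ($h{\left(R \right)} = 2 \cdot \frac{1}{3} = \frac{2}{3}$)
$J{\left(q,Q \right)} = -9 + 2 q$ ($J{\left(q,Q \right)} = -9 + 3 \left(\frac{2 q}{3} + 0 Q\right) = -9 + 3 \left(\frac{2 q}{3} + 0\right) = -9 + 3 \frac{2 q}{3} = -9 + 2 q$)
$\frac{-409 + 88}{20 + J{\left(-3,-18 \right)}} = \frac{-409 + 88}{20 + \left(-9 + 2 \left(-3\right)\right)} = - \frac{321}{20 - 15} = - \frac{321}{5}$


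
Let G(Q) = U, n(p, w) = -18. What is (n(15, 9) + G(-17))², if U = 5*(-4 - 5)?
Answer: 3969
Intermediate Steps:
U = -45 (U = 5*(-9) = -45)
G(Q) = -45
(n(15, 9) + G(-17))² = (-18 - 45)² = (-63)² = 3969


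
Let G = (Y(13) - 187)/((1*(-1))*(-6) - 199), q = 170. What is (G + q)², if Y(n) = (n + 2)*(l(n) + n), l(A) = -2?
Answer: 1077940224/37249 ≈ 28939.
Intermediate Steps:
Y(n) = (-2 + n)*(2 + n) (Y(n) = (n + 2)*(-2 + n) = (2 + n)*(-2 + n) = (-2 + n)*(2 + n))
G = 22/193 (G = ((-4 + 13²) - 187)/((1*(-1))*(-6) - 199) = ((-4 + 169) - 187)/(-1*(-6) - 199) = (165 - 187)/(6 - 199) = -22/(-193) = -22*(-1/193) = 22/193 ≈ 0.11399)
(G + q)² = (22/193 + 170)² = (32832/193)² = 1077940224/37249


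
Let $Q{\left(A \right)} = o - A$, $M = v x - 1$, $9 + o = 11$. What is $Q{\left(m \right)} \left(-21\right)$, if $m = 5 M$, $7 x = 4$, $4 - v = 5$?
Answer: $-207$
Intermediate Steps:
$v = -1$ ($v = 4 - 5 = -1$)
$x = \frac{4}{7}$ ($x = \frac{1}{7} \cdot 4 = \frac{4}{7} \approx 0.57143$)
$o = 2$ ($o = -9 + 11 = 2$)
$M = - \frac{11}{7}$ ($M = \left(-1\right) \frac{4}{7} - 1 = - \frac{4}{7} - 1 = - \frac{11}{7} \approx -1.5714$)
$m = - \frac{55}{7}$ ($m = 5 \left(- \frac{11}{7}\right) = - \frac{55}{7} \approx -7.8571$)
$Q{\left(A \right)} = 2 - A$
$Q{\left(m \right)} \left(-21\right) = \left(2 - - \frac{55}{7}\right) \left(-21\right) = \left(2 + \frac{55}{7}\right) \left(-21\right) = \frac{69}{7} \left(-21\right) = -207$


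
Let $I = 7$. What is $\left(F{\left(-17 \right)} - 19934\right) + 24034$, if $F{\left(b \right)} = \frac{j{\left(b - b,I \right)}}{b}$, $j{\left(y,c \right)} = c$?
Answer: $\frac{69693}{17} \approx 4099.6$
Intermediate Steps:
$F{\left(b \right)} = \frac{7}{b}$
$\left(F{\left(-17 \right)} - 19934\right) + 24034 = \left(\frac{7}{-17} - 19934\right) + 24034 = \left(7 \left(- \frac{1}{17}\right) - 19934\right) + 24034 = \left(- \frac{7}{17} - 19934\right) + 24034 = - \frac{338885}{17} + 24034 = \frac{69693}{17}$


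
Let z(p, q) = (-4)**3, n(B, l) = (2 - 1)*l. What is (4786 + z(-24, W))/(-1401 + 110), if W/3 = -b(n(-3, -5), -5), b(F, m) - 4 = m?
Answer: -4722/1291 ≈ -3.6576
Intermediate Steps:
n(B, l) = l (n(B, l) = 1*l = l)
b(F, m) = 4 + m
W = 3 (W = 3*(-(4 - 5)) = 3*(-1*(-1)) = 3*1 = 3)
z(p, q) = -64
(4786 + z(-24, W))/(-1401 + 110) = (4786 - 64)/(-1401 + 110) = 4722/(-1291) = 4722*(-1/1291) = -4722/1291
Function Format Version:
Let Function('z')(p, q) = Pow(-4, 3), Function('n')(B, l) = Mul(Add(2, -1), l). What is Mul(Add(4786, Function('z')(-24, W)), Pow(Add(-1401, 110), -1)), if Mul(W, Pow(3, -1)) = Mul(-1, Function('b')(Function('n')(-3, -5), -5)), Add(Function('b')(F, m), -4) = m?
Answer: Rational(-4722, 1291) ≈ -3.6576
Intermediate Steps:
Function('n')(B, l) = l (Function('n')(B, l) = Mul(1, l) = l)
Function('b')(F, m) = Add(4, m)
W = 3 (W = Mul(3, Mul(-1, Add(4, -5))) = Mul(3, Mul(-1, -1)) = Mul(3, 1) = 3)
Function('z')(p, q) = -64
Mul(Add(4786, Function('z')(-24, W)), Pow(Add(-1401, 110), -1)) = Mul(Add(4786, -64), Pow(Add(-1401, 110), -1)) = Mul(4722, Pow(-1291, -1)) = Mul(4722, Rational(-1, 1291)) = Rational(-4722, 1291)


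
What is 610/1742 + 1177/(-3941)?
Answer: 176838/3432611 ≈ 0.051517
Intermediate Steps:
610/1742 + 1177/(-3941) = 610*(1/1742) + 1177*(-1/3941) = 305/871 - 1177/3941 = 176838/3432611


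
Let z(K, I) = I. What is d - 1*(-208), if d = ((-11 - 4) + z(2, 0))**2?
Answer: 433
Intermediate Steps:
d = 225 (d = ((-11 - 4) + 0)**2 = (-15 + 0)**2 = (-15)**2 = 225)
d - 1*(-208) = 225 - 1*(-208) = 225 + 208 = 433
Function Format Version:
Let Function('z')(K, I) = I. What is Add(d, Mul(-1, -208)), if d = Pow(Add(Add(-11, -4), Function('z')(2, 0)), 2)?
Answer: 433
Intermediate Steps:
d = 225 (d = Pow(Add(Add(-11, -4), 0), 2) = Pow(Add(-15, 0), 2) = Pow(-15, 2) = 225)
Add(d, Mul(-1, -208)) = Add(225, Mul(-1, -208)) = Add(225, 208) = 433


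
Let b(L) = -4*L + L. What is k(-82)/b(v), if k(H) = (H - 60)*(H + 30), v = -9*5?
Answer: 7384/135 ≈ 54.696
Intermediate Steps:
v = -45
k(H) = (-60 + H)*(30 + H)
b(L) = -3*L
k(-82)/b(v) = (-1800 + (-82)² - 30*(-82))/((-3*(-45))) = (-1800 + 6724 + 2460)/135 = 7384*(1/135) = 7384/135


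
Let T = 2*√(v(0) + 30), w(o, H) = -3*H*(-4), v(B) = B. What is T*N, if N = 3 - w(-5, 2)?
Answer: -42*√30 ≈ -230.04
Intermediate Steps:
w(o, H) = 12*H
N = -21 (N = 3 - 12*2 = 3 - 1*24 = 3 - 24 = -21)
T = 2*√30 (T = 2*√(0 + 30) = 2*√30 ≈ 10.954)
T*N = (2*√30)*(-21) = -42*√30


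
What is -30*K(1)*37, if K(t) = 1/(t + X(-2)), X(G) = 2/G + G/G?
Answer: -1110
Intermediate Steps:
X(G) = 1 + 2/G (X(G) = 2/G + 1 = 1 + 2/G)
K(t) = 1/t (K(t) = 1/(t + (2 - 2)/(-2)) = 1/(t - 1/2*0) = 1/(t + 0) = 1/t)
-30*K(1)*37 = -30/1*37 = -30*1*37 = -30*37 = -1110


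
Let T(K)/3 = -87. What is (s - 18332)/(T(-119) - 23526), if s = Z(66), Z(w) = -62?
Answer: 18394/23787 ≈ 0.77328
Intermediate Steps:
s = -62
T(K) = -261 (T(K) = 3*(-87) = -261)
(s - 18332)/(T(-119) - 23526) = (-62 - 18332)/(-261 - 23526) = -18394/(-23787) = -18394*(-1/23787) = 18394/23787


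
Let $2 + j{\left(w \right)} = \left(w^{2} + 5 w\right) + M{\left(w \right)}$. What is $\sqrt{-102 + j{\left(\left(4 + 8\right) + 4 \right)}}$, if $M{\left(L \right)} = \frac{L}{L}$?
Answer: $\sqrt{233} \approx 15.264$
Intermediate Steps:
$M{\left(L \right)} = 1$
$j{\left(w \right)} = -1 + w^{2} + 5 w$ ($j{\left(w \right)} = -2 + \left(\left(w^{2} + 5 w\right) + 1\right) = -2 + \left(1 + w^{2} + 5 w\right) = -1 + w^{2} + 5 w$)
$\sqrt{-102 + j{\left(\left(4 + 8\right) + 4 \right)}} = \sqrt{-102 + \left(-1 + \left(\left(4 + 8\right) + 4\right)^{2} + 5 \left(\left(4 + 8\right) + 4\right)\right)} = \sqrt{-102 + \left(-1 + \left(12 + 4\right)^{2} + 5 \left(12 + 4\right)\right)} = \sqrt{-102 + \left(-1 + 16^{2} + 5 \cdot 16\right)} = \sqrt{-102 + \left(-1 + 256 + 80\right)} = \sqrt{-102 + 335} = \sqrt{233}$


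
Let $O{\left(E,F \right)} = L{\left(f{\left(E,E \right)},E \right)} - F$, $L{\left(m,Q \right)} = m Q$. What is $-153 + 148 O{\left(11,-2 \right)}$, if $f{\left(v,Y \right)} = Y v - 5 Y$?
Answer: $107591$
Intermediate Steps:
$f{\left(v,Y \right)} = - 5 Y + Y v$
$L{\left(m,Q \right)} = Q m$
$O{\left(E,F \right)} = - F + E^{2} \left(-5 + E\right)$ ($O{\left(E,F \right)} = E E \left(-5 + E\right) - F = E^{2} \left(-5 + E\right) - F = - F + E^{2} \left(-5 + E\right)$)
$-153 + 148 O{\left(11,-2 \right)} = -153 + 148 \left(\left(-1\right) \left(-2\right) + 11^{2} \left(-5 + 11\right)\right) = -153 + 148 \left(2 + 121 \cdot 6\right) = -153 + 148 \left(2 + 726\right) = -153 + 148 \cdot 728 = -153 + 107744 = 107591$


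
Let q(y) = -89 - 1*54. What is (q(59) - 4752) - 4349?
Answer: -9244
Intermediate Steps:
q(y) = -143 (q(y) = -89 - 54 = -143)
(q(59) - 4752) - 4349 = (-143 - 4752) - 4349 = -4895 - 4349 = -9244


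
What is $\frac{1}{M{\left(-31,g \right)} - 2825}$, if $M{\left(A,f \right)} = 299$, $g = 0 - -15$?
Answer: $- \frac{1}{2526} \approx -0.00039588$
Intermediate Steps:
$g = 15$ ($g = 0 + 15 = 15$)
$\frac{1}{M{\left(-31,g \right)} - 2825} = \frac{1}{299 - 2825} = \frac{1}{-2526} = - \frac{1}{2526}$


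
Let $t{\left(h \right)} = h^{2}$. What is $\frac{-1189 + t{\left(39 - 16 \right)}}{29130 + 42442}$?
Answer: $- \frac{165}{17893} \approx -0.0092215$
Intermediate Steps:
$\frac{-1189 + t{\left(39 - 16 \right)}}{29130 + 42442} = \frac{-1189 + \left(39 - 16\right)^{2}}{29130 + 42442} = \frac{-1189 + 23^{2}}{71572} = \left(-1189 + 529\right) \frac{1}{71572} = \left(-660\right) \frac{1}{71572} = - \frac{165}{17893}$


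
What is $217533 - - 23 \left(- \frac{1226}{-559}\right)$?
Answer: $\frac{121629145}{559} \approx 2.1758 \cdot 10^{5}$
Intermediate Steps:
$217533 - - 23 \left(- \frac{1226}{-559}\right) = 217533 - - 23 \left(\left(-1226\right) \left(- \frac{1}{559}\right)\right) = 217533 - \left(-23\right) \frac{1226}{559} = 217533 - - \frac{28198}{559} = 217533 + \frac{28198}{559} = \frac{121629145}{559}$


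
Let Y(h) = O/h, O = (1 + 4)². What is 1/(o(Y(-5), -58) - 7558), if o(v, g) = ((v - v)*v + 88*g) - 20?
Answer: -1/12682 ≈ -7.8852e-5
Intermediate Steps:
O = 25 (O = 5² = 25)
Y(h) = 25/h
o(v, g) = -20 + 88*g (o(v, g) = (0*v + 88*g) - 20 = (0 + 88*g) - 20 = 88*g - 20 = -20 + 88*g)
1/(o(Y(-5), -58) - 7558) = 1/((-20 + 88*(-58)) - 7558) = 1/((-20 - 5104) - 7558) = 1/(-5124 - 7558) = 1/(-12682) = -1/12682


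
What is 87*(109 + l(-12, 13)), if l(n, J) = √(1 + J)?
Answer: 9483 + 87*√14 ≈ 9808.5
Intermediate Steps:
87*(109 + l(-12, 13)) = 87*(109 + √(1 + 13)) = 87*(109 + √14) = 9483 + 87*√14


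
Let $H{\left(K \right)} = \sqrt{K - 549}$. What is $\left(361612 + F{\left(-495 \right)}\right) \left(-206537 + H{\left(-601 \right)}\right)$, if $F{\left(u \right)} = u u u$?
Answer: $24975644312731 - 604628815 i \sqrt{46} \approx 2.4976 \cdot 10^{13} - 4.1008 \cdot 10^{9} i$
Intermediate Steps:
$H{\left(K \right)} = \sqrt{-549 + K}$
$F{\left(u \right)} = u^{3}$ ($F{\left(u \right)} = u^{2} u = u^{3}$)
$\left(361612 + F{\left(-495 \right)}\right) \left(-206537 + H{\left(-601 \right)}\right) = \left(361612 + \left(-495\right)^{3}\right) \left(-206537 + \sqrt{-549 - 601}\right) = \left(361612 - 121287375\right) \left(-206537 + \sqrt{-1150}\right) = - 120925763 \left(-206537 + 5 i \sqrt{46}\right) = 24975644312731 - 604628815 i \sqrt{46}$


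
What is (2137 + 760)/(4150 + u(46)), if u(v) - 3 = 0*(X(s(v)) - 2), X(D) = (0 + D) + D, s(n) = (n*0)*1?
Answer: 2897/4153 ≈ 0.69757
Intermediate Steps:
s(n) = 0 (s(n) = 0*1 = 0)
X(D) = 2*D (X(D) = D + D = 2*D)
u(v) = 3 (u(v) = 3 + 0*(2*0 - 2) = 3 + 0*(0 - 2) = 3 + 0*(-2) = 3 + 0 = 3)
(2137 + 760)/(4150 + u(46)) = (2137 + 760)/(4150 + 3) = 2897/4153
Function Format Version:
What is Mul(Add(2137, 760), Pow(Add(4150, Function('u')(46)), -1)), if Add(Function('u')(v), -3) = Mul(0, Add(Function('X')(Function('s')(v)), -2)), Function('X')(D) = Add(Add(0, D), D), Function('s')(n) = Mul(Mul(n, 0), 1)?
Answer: Rational(2897, 4153) ≈ 0.69757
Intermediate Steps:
Function('s')(n) = 0 (Function('s')(n) = Mul(0, 1) = 0)
Function('X')(D) = Mul(2, D) (Function('X')(D) = Add(D, D) = Mul(2, D))
Function('u')(v) = 3 (Function('u')(v) = Add(3, Mul(0, Add(Mul(2, 0), -2))) = Add(3, Mul(0, Add(0, -2))) = Add(3, Mul(0, -2)) = Add(3, 0) = 3)
Mul(Add(2137, 760), Pow(Add(4150, Function('u')(46)), -1)) = Mul(Add(2137, 760), Pow(Add(4150, 3), -1)) = Mul(2897, Pow(4153, -1)) = Mul(2897, Rational(1, 4153)) = Rational(2897, 4153)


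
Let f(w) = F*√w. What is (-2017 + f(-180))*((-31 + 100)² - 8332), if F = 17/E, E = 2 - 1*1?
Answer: 7202707 - 364242*I*√5 ≈ 7.2027e+6 - 8.1447e+5*I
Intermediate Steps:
E = 1 (E = 2 - 1 = 1)
F = 17 (F = 17/1 = 17*1 = 17)
f(w) = 17*√w
(-2017 + f(-180))*((-31 + 100)² - 8332) = (-2017 + 17*√(-180))*((-31 + 100)² - 8332) = (-2017 + 17*(6*I*√5))*(69² - 8332) = (-2017 + 102*I*√5)*(4761 - 8332) = (-2017 + 102*I*√5)*(-3571) = 7202707 - 364242*I*√5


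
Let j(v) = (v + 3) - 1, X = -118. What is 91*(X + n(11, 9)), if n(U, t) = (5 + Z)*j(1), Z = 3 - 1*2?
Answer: -9100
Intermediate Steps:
Z = 1 (Z = 3 - 2 = 1)
j(v) = 2 + v (j(v) = (3 + v) - 1 = 2 + v)
n(U, t) = 18 (n(U, t) = (5 + 1)*(2 + 1) = 6*3 = 18)
91*(X + n(11, 9)) = 91*(-118 + 18) = 91*(-100) = -9100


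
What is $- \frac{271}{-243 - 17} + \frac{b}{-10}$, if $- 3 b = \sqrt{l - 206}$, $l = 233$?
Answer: $\frac{271}{260} + \frac{\sqrt{3}}{10} \approx 1.2155$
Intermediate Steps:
$b = - \sqrt{3}$ ($b = - \frac{\sqrt{233 - 206}}{3} = - \frac{\sqrt{27}}{3} = - \frac{3 \sqrt{3}}{3} = - \sqrt{3} \approx -1.732$)
$- \frac{271}{-243 - 17} + \frac{b}{-10} = - \frac{271}{-243 - 17} + \frac{\left(-1\right) \sqrt{3}}{-10} = - \frac{271}{-260} + - \sqrt{3} \left(- \frac{1}{10}\right) = \left(-271\right) \left(- \frac{1}{260}\right) + \frac{\sqrt{3}}{10} = \frac{271}{260} + \frac{\sqrt{3}}{10}$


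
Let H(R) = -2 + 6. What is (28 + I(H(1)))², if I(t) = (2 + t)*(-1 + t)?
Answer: 2116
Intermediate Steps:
H(R) = 4
I(t) = (-1 + t)*(2 + t)
(28 + I(H(1)))² = (28 + (-2 + 4 + 4²))² = (28 + (-2 + 4 + 16))² = (28 + 18)² = 46² = 2116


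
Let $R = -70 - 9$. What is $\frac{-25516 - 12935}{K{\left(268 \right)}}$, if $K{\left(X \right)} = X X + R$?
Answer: $- \frac{12817}{23915} \approx -0.53594$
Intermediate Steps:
$R = -79$ ($R = -70 - 9 = -79$)
$K{\left(X \right)} = -79 + X^{2}$ ($K{\left(X \right)} = X X - 79 = X^{2} - 79 = -79 + X^{2}$)
$\frac{-25516 - 12935}{K{\left(268 \right)}} = \frac{-25516 - 12935}{-79 + 268^{2}} = - \frac{38451}{-79 + 71824} = - \frac{38451}{71745} = \left(-38451\right) \frac{1}{71745} = - \frac{12817}{23915}$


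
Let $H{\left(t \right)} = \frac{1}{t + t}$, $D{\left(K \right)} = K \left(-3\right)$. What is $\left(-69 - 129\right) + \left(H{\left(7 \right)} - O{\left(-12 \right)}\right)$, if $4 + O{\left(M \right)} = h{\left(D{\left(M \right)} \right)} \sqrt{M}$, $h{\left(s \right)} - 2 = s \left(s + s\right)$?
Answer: $- \frac{2715}{14} - 5188 i \sqrt{3} \approx -193.93 - 8985.9 i$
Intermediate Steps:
$D{\left(K \right)} = - 3 K$
$h{\left(s \right)} = 2 + 2 s^{2}$ ($h{\left(s \right)} = 2 + s \left(s + s\right) = 2 + s 2 s = 2 + 2 s^{2}$)
$O{\left(M \right)} = -4 + \sqrt{M} \left(2 + 18 M^{2}\right)$ ($O{\left(M \right)} = -4 + \left(2 + 2 \left(- 3 M\right)^{2}\right) \sqrt{M} = -4 + \left(2 + 2 \cdot 9 M^{2}\right) \sqrt{M} = -4 + \left(2 + 18 M^{2}\right) \sqrt{M} = -4 + \sqrt{M} \left(2 + 18 M^{2}\right)$)
$H{\left(t \right)} = \frac{1}{2 t}$
$\left(-69 - 129\right) + \left(H{\left(7 \right)} - O{\left(-12 \right)}\right) = \left(-69 - 129\right) - \left(-4 - \frac{1}{14} + 2 \sqrt{-12} \left(1 + 9 \left(-12\right)^{2}\right)\right) = -198 + \left(\frac{1}{2} \cdot \frac{1}{7} - \left(-4 + 2 \cdot 2 i \sqrt{3} \left(1 + 9 \cdot 144\right)\right)\right) = -198 + \left(\frac{1}{14} - \left(-4 + 2 \cdot 2 i \sqrt{3} \left(1 + 1296\right)\right)\right) = -198 + \left(\frac{1}{14} - \left(-4 + 2 \cdot 2 i \sqrt{3} \cdot 1297\right)\right) = -198 + \left(\frac{1}{14} - \left(-4 + 5188 i \sqrt{3}\right)\right) = -198 + \left(\frac{1}{14} + \left(4 - 5188 i \sqrt{3}\right)\right) = -198 + \left(\frac{57}{14} - 5188 i \sqrt{3}\right) = - \frac{2715}{14} - 5188 i \sqrt{3}$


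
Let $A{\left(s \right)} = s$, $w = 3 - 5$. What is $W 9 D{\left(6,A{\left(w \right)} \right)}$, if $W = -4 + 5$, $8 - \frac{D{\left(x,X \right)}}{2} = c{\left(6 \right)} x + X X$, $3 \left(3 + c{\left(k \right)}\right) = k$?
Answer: $180$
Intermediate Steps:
$c{\left(k \right)} = -3 + \frac{k}{3}$
$w = -2$ ($w = 3 - 5 = -2$)
$D{\left(x,X \right)} = 16 - 2 X^{2} + 2 x$ ($D{\left(x,X \right)} = 16 - 2 \left(\left(-3 + \frac{1}{3} \cdot 6\right) x + X X\right) = 16 - 2 \left(\left(-3 + 2\right) x + X^{2}\right) = 16 - 2 \left(- x + X^{2}\right) = 16 - 2 \left(X^{2} - x\right) = 16 - \left(- 2 x + 2 X^{2}\right) = 16 - 2 X^{2} + 2 x$)
$W = 1$
$W 9 D{\left(6,A{\left(w \right)} \right)} = 1 \cdot 9 \left(16 - 2 \left(-2\right)^{2} + 2 \cdot 6\right) = 9 \left(16 - 8 + 12\right) = 9 \cdot 20 = 180$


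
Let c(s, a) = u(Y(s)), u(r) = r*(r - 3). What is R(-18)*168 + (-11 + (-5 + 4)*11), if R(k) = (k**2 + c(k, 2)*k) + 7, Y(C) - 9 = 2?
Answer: -210526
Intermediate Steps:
Y(C) = 11 (Y(C) = 9 + 2 = 11)
u(r) = r*(-3 + r)
c(s, a) = 88 (c(s, a) = 11*(-3 + 11) = 11*8 = 88)
R(k) = 7 + k**2 + 88*k (R(k) = (k**2 + 88*k) + 7 = 7 + k**2 + 88*k)
R(-18)*168 + (-11 + (-5 + 4)*11) = (7 + (-18)**2 + 88*(-18))*168 + (-11 + (-5 + 4)*11) = (7 + 324 - 1584)*168 + (-11 - 1*11) = -1253*168 + (-11 - 11) = -210504 - 22 = -210526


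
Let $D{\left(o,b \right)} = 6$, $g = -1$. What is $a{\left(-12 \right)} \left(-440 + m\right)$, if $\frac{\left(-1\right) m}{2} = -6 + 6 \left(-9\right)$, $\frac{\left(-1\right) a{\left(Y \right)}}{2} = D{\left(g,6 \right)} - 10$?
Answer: $-2560$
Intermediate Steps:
$a{\left(Y \right)} = 8$ ($a{\left(Y \right)} = - 2 \left(6 - 10\right) = \left(-2\right) \left(-4\right) = 8$)
$m = 120$ ($m = - 2 \left(-6 + 6 \left(-9\right)\right) = - 2 \left(-6 - 54\right) = \left(-2\right) \left(-60\right) = 120$)
$a{\left(-12 \right)} \left(-440 + m\right) = 8 \left(-440 + 120\right) = 8 \left(-320\right) = -2560$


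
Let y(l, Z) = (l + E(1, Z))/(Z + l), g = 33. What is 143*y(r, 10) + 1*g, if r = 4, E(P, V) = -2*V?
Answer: -913/7 ≈ -130.43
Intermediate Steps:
y(l, Z) = (l - 2*Z)/(Z + l)
143*y(r, 10) + 1*g = 143*((4 - 2*10)/(10 + 4)) + 1*33 = 143*((4 - 20)/14) + 33 = 143*((1/14)*(-16)) + 33 = 143*(-8/7) + 33 = -1144/7 + 33 = -913/7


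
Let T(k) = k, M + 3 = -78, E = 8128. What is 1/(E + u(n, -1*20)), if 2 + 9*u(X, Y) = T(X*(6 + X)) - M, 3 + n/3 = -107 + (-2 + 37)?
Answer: 9/122506 ≈ 7.3466e-5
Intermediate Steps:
M = -81 (M = -3 - 78 = -81)
n = -225 (n = -9 + 3*(-107 + (-2 + 37)) = -9 + 3*(-107 + 35) = -9 + 3*(-72) = -9 - 216 = -225)
u(X, Y) = 79/9 + X*(6 + X)/9 (u(X, Y) = -2/9 + (X*(6 + X) - 1*(-81))/9 = -2/9 + (X*(6 + X) + 81)/9 = -2/9 + (81 + X*(6 + X))/9 = -2/9 + (9 + X*(6 + X)/9) = 79/9 + X*(6 + X)/9)
1/(E + u(n, -1*20)) = 1/(8128 + (79/9 + (⅑)*(-225)*(6 - 225))) = 1/(8128 + (79/9 + (⅑)*(-225)*(-219))) = 1/(8128 + (79/9 + 5475)) = 1/(8128 + 49354/9) = 1/(122506/9) = 9/122506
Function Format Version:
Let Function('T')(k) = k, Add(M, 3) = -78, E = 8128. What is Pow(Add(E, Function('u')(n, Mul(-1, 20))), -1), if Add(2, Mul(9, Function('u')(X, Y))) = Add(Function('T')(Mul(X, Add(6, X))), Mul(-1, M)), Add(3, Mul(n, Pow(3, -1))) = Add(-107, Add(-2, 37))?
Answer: Rational(9, 122506) ≈ 7.3466e-5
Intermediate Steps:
M = -81 (M = Add(-3, -78) = -81)
n = -225 (n = Add(-9, Mul(3, Add(-107, Add(-2, 37)))) = Add(-9, Mul(3, Add(-107, 35))) = Add(-9, Mul(3, -72)) = Add(-9, -216) = -225)
Function('u')(X, Y) = Add(Rational(79, 9), Mul(Rational(1, 9), X, Add(6, X))) (Function('u')(X, Y) = Add(Rational(-2, 9), Mul(Rational(1, 9), Add(Mul(X, Add(6, X)), Mul(-1, -81)))) = Add(Rational(-2, 9), Mul(Rational(1, 9), Add(Mul(X, Add(6, X)), 81))) = Add(Rational(-2, 9), Mul(Rational(1, 9), Add(81, Mul(X, Add(6, X))))) = Add(Rational(-2, 9), Add(9, Mul(Rational(1, 9), X, Add(6, X)))) = Add(Rational(79, 9), Mul(Rational(1, 9), X, Add(6, X))))
Pow(Add(E, Function('u')(n, Mul(-1, 20))), -1) = Pow(Add(8128, Add(Rational(79, 9), Mul(Rational(1, 9), -225, Add(6, -225)))), -1) = Pow(Add(8128, Add(Rational(79, 9), Mul(Rational(1, 9), -225, -219))), -1) = Pow(Add(8128, Add(Rational(79, 9), 5475)), -1) = Pow(Add(8128, Rational(49354, 9)), -1) = Pow(Rational(122506, 9), -1) = Rational(9, 122506)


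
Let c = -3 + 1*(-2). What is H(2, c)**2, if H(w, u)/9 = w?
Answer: 324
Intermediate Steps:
c = -5 (c = -3 - 2 = -5)
H(w, u) = 9*w
H(2, c)**2 = (9*2)**2 = 18**2 = 324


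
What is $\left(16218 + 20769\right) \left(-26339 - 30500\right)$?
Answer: $-2102304093$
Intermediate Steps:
$\left(16218 + 20769\right) \left(-26339 - 30500\right) = 36987 \left(-56839\right) = -2102304093$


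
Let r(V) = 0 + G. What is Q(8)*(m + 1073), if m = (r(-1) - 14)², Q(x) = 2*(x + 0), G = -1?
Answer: 20768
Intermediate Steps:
r(V) = -1 (r(V) = 0 - 1 = -1)
Q(x) = 2*x
m = 225 (m = (-1 - 14)² = (-15)² = 225)
Q(8)*(m + 1073) = (2*8)*(225 + 1073) = 16*1298 = 20768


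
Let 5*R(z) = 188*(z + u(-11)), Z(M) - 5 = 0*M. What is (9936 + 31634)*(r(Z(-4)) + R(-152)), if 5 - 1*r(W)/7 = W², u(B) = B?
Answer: -260594016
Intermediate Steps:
Z(M) = 5 (Z(M) = 5 + 0*M = 5 + 0 = 5)
r(W) = 35 - 7*W²
R(z) = -2068/5 + 188*z/5 (R(z) = (188*(z - 11))/5 = (188*(-11 + z))/5 = (-2068 + 188*z)/5 = -2068/5 + 188*z/5)
(9936 + 31634)*(r(Z(-4)) + R(-152)) = (9936 + 31634)*((35 - 7*5²) + (-2068/5 + (188/5)*(-152))) = 41570*((35 - 7*25) + (-2068/5 - 28576/5)) = 41570*((35 - 175) - 30644/5) = 41570*(-140 - 30644/5) = 41570*(-31344/5) = -260594016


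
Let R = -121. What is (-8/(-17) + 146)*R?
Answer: -301290/17 ≈ -17723.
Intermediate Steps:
(-8/(-17) + 146)*R = (-8/(-17) + 146)*(-121) = (-8*(-1/17) + 146)*(-121) = (8/17 + 146)*(-121) = (2490/17)*(-121) = -301290/17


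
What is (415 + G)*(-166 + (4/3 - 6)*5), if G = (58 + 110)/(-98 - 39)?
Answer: -32198216/411 ≈ -78341.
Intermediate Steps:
G = -168/137 (G = 168/(-137) = 168*(-1/137) = -168/137 ≈ -1.2263)
(415 + G)*(-166 + (4/3 - 6)*5) = (415 - 168/137)*(-166 + (4/3 - 6)*5) = 56687*(-166 + (4*(1/3) - 6)*5)/137 = 56687*(-166 + (4/3 - 6)*5)/137 = 56687*(-166 - 14/3*5)/137 = 56687*(-166 - 70/3)/137 = (56687/137)*(-568/3) = -32198216/411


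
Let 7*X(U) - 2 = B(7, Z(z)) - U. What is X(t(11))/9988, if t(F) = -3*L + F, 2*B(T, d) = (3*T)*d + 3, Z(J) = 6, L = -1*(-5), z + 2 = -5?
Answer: 141/139832 ≈ 0.0010084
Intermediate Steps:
z = -7 (z = -2 - 5 = -7)
L = 5
B(T, d) = 3/2 + 3*T*d/2 (B(T, d) = ((3*T)*d + 3)/2 = (3*T*d + 3)/2 = (3 + 3*T*d)/2 = 3/2 + 3*T*d/2)
t(F) = -15 + F (t(F) = -3*5 + F = -15 + F)
X(U) = 19/2 - U/7 (X(U) = 2/7 + ((3/2 + (3/2)*7*6) - U)/7 = 2/7 + ((3/2 + 63) - U)/7 = 2/7 + (129/2 - U)/7 = 2/7 + (129/14 - U/7) = 19/2 - U/7)
X(t(11))/9988 = (19/2 - (-15 + 11)/7)/9988 = (19/2 - ⅐*(-4))*(1/9988) = (19/2 + 4/7)*(1/9988) = (141/14)*(1/9988) = 141/139832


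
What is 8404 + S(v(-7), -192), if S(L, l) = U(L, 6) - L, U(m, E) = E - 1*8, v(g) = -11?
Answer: 8413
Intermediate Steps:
U(m, E) = -8 + E (U(m, E) = E - 8 = -8 + E)
S(L, l) = -2 - L (S(L, l) = (-8 + 6) - L = -2 - L)
8404 + S(v(-7), -192) = 8404 + (-2 - 1*(-11)) = 8404 + (-2 + 11) = 8404 + 9 = 8413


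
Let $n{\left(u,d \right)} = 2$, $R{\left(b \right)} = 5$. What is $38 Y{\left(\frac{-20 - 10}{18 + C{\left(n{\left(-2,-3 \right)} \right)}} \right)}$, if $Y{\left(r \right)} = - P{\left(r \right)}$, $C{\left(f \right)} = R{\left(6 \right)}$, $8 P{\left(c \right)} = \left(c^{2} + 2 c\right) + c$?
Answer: $\frac{11115}{1058} \approx 10.506$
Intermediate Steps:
$P{\left(c \right)} = \frac{c^{2}}{8} + \frac{3 c}{8}$ ($P{\left(c \right)} = \frac{\left(c^{2} + 2 c\right) + c}{8} = \frac{c^{2} + 3 c}{8} = \frac{c^{2}}{8} + \frac{3 c}{8}$)
$C{\left(f \right)} = 5$
$Y{\left(r \right)} = - \frac{r \left(3 + r\right)}{8}$
$38 Y{\left(\frac{-20 - 10}{18 + C{\left(n{\left(-2,-3 \right)} \right)}} \right)} = 38 \left(- \frac{\frac{-20 - 10}{18 + 5} \left(3 + \frac{-20 - 10}{18 + 5}\right)}{8}\right) = 38 \left(- \frac{- \frac{30}{23} \left(3 - \frac{30}{23}\right)}{8}\right) = 38 \left(- \frac{\left(-30\right) \frac{1}{23} \left(3 - \frac{30}{23}\right)}{8}\right) = 38 \left(\left(- \frac{1}{8}\right) \left(- \frac{30}{23}\right) \left(3 - \frac{30}{23}\right)\right) = 38 \left(\left(- \frac{1}{8}\right) \left(- \frac{30}{23}\right) \frac{39}{23}\right) = 38 \cdot \frac{585}{2116} = \frac{11115}{1058}$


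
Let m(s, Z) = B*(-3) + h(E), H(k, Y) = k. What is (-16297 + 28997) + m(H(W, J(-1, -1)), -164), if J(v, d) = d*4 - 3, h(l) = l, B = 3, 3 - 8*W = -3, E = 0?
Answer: 12691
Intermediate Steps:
W = ¾ (W = 3/8 - ⅛*(-3) = 3/8 + 3/8 = ¾ ≈ 0.75000)
J(v, d) = -3 + 4*d (J(v, d) = 4*d - 3 = -3 + 4*d)
m(s, Z) = -9 (m(s, Z) = 3*(-3) + 0 = -9 + 0 = -9)
(-16297 + 28997) + m(H(W, J(-1, -1)), -164) = (-16297 + 28997) - 9 = 12700 - 9 = 12691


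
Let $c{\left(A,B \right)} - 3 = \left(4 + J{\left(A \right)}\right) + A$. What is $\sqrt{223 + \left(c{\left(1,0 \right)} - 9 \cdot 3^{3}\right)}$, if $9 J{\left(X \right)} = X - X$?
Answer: $2 i \sqrt{3} \approx 3.4641 i$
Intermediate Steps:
$J{\left(X \right)} = 0$ ($J{\left(X \right)} = \frac{X - X}{9} = \frac{1}{9} \cdot 0 = 0$)
$c{\left(A,B \right)} = 7 + A$ ($c{\left(A,B \right)} = 3 + \left(\left(4 + 0\right) + A\right) = 3 + \left(4 + A\right) = 7 + A$)
$\sqrt{223 + \left(c{\left(1,0 \right)} - 9 \cdot 3^{3}\right)} = \sqrt{223 + \left(\left(7 + 1\right) - 9 \cdot 3^{3}\right)} = \sqrt{223 + \left(8 - 243\right)} = \sqrt{223 - 235} = \sqrt{-12} = 2 i \sqrt{3}$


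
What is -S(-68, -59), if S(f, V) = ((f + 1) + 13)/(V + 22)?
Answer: -54/37 ≈ -1.4595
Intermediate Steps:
S(f, V) = (14 + f)/(22 + V) (S(f, V) = ((1 + f) + 13)/(22 + V) = (14 + f)/(22 + V))
-S(-68, -59) = -(14 - 68)/(22 - 59) = -(-54)/(-37) = -(-1)*(-54)/37 = -1*54/37 = -54/37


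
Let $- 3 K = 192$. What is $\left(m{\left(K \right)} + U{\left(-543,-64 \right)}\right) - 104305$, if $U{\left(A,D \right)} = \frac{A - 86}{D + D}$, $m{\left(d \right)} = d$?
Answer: $- \frac{13358603}{128} \approx -1.0436 \cdot 10^{5}$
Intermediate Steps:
$K = -64$ ($K = \left(- \frac{1}{3}\right) 192 = -64$)
$U{\left(A,D \right)} = \frac{-86 + A}{2 D}$
$\left(m{\left(K \right)} + U{\left(-543,-64 \right)}\right) - 104305 = \left(-64 + \frac{-86 - 543}{2 \left(-64\right)}\right) - 104305 = \left(-64 + \frac{1}{2} \left(- \frac{1}{64}\right) \left(-629\right)\right) - 104305 = \left(-64 + \frac{629}{128}\right) - 104305 = - \frac{7563}{128} - 104305 = - \frac{13358603}{128}$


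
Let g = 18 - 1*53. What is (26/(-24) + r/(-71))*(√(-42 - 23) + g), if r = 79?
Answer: 65485/852 - 1871*I*√65/852 ≈ 76.86 - 17.705*I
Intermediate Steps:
g = -35 (g = 18 - 53 = -35)
(26/(-24) + r/(-71))*(√(-42 - 23) + g) = (26/(-24) + 79/(-71))*(√(-42 - 23) - 35) = (26*(-1/24) + 79*(-1/71))*(√(-65) - 35) = (-13/12 - 79/71)*(I*√65 - 35) = -1871*(-35 + I*√65)/852 = 65485/852 - 1871*I*√65/852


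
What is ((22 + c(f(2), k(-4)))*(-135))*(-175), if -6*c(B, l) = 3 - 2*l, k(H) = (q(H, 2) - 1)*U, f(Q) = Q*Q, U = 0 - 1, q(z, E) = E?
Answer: 1000125/2 ≈ 5.0006e+5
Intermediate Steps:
U = -1
f(Q) = Q²
k(H) = -1 (k(H) = (2 - 1)*(-1) = 1*(-1) = -1)
c(B, l) = -½ + l/3 (c(B, l) = -(3 - 2*l)/6 = -½ + l/3)
((22 + c(f(2), k(-4)))*(-135))*(-175) = ((22 + (-½ + (⅓)*(-1)))*(-135))*(-175) = ((22 + (-½ - ⅓))*(-135))*(-175) = ((22 - ⅚)*(-135))*(-175) = ((127/6)*(-135))*(-175) = -5715/2*(-175) = 1000125/2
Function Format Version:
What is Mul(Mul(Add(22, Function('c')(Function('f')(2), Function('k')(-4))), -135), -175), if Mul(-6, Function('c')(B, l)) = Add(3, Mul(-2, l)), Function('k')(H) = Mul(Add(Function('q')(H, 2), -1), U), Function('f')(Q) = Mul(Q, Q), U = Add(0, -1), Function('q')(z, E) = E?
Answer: Rational(1000125, 2) ≈ 5.0006e+5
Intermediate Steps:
U = -1
Function('f')(Q) = Pow(Q, 2)
Function('k')(H) = -1 (Function('k')(H) = Mul(Add(2, -1), -1) = Mul(1, -1) = -1)
Function('c')(B, l) = Add(Rational(-1, 2), Mul(Rational(1, 3), l)) (Function('c')(B, l) = Mul(Rational(-1, 6), Add(3, Mul(-2, l))) = Add(Rational(-1, 2), Mul(Rational(1, 3), l)))
Mul(Mul(Add(22, Function('c')(Function('f')(2), Function('k')(-4))), -135), -175) = Mul(Mul(Add(22, Add(Rational(-1, 2), Mul(Rational(1, 3), -1))), -135), -175) = Mul(Mul(Add(22, Add(Rational(-1, 2), Rational(-1, 3))), -135), -175) = Mul(Mul(Add(22, Rational(-5, 6)), -135), -175) = Mul(Mul(Rational(127, 6), -135), -175) = Mul(Rational(-5715, 2), -175) = Rational(1000125, 2)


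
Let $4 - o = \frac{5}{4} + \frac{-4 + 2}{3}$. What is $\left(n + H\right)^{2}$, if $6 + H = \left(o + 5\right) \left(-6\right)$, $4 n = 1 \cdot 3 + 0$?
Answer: $\frac{49729}{16} \approx 3108.1$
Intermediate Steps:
$n = \frac{3}{4}$ ($n = \frac{1 \cdot 3 + 0}{4} = \frac{3 + 0}{4} = \frac{1}{4} \cdot 3 = \frac{3}{4} \approx 0.75$)
$o = \frac{41}{12}$ ($o = 4 - \left(\frac{5}{4} + \frac{-4 + 2}{3}\right) = 4 - \left(5 \cdot \frac{1}{4} - \frac{2}{3}\right) = 4 - \left(\frac{5}{4} - \frac{2}{3}\right) = 4 - \frac{7}{12} = \frac{41}{12} \approx 3.4167$)
$H = - \frac{113}{2}$ ($H = -6 + \left(\frac{41}{12} + 5\right) \left(-6\right) = -6 + \frac{101}{12} \left(-6\right) = -6 - \frac{101}{2} = - \frac{113}{2} \approx -56.5$)
$\left(n + H\right)^{2} = \left(\frac{3}{4} - \frac{113}{2}\right)^{2} = \left(- \frac{223}{4}\right)^{2} = \frac{49729}{16}$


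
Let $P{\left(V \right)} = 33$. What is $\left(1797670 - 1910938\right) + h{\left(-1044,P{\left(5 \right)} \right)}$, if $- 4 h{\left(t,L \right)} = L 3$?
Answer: $- \frac{453171}{4} \approx -1.1329 \cdot 10^{5}$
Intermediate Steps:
$h{\left(t,L \right)} = - \frac{3 L}{4}$ ($h{\left(t,L \right)} = - \frac{L 3}{4} = - \frac{3 L}{4}$)
$\left(1797670 - 1910938\right) + h{\left(-1044,P{\left(5 \right)} \right)} = \left(1797670 - 1910938\right) - \frac{99}{4} = -113268 - \frac{99}{4} = - \frac{453171}{4}$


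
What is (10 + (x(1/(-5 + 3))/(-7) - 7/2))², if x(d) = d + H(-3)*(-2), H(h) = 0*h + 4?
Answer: 2916/49 ≈ 59.510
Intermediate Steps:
H(h) = 4 (H(h) = 0 + 4 = 4)
x(d) = -8 + d (x(d) = d + 4*(-2) = d - 8 = -8 + d)
(10 + (x(1/(-5 + 3))/(-7) - 7/2))² = (10 + ((-8 + 1/(-5 + 3))/(-7) - 7/2))² = (10 + ((-8 + 1/(-2))*(-⅐) - 7*½))² = (10 + ((-8 - ½)*(-⅐) - 7/2))² = (10 + (-17/2*(-⅐) - 7/2))² = (10 + (17/14 - 7/2))² = (10 - 16/7)² = (54/7)² = 2916/49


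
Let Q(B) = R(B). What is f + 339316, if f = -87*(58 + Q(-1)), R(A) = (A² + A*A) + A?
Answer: 334183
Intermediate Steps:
R(A) = A + 2*A² (R(A) = (A² + A²) + A = 2*A² + A = A + 2*A²)
Q(B) = B*(1 + 2*B)
f = -5133 (f = -87*(58 - (1 + 2*(-1))) = -87*(58 - (1 - 2)) = -87*(58 - 1*(-1)) = -87*(58 + 1) = -87*59 = -5133)
f + 339316 = -5133 + 339316 = 334183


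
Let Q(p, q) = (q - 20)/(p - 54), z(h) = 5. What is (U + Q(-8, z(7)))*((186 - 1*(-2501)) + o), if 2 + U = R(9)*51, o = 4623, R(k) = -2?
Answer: -23512615/31 ≈ -7.5847e+5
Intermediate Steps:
Q(p, q) = (-20 + q)/(-54 + p)
U = -104 (U = -2 - 2*51 = -2 - 102 = -104)
(U + Q(-8, z(7)))*((186 - 1*(-2501)) + o) = (-104 + (-20 + 5)/(-54 - 8))*((186 - 1*(-2501)) + 4623) = (-104 - 15/(-62))*((186 + 2501) + 4623) = (-104 - 1/62*(-15))*(2687 + 4623) = (-104 + 15/62)*7310 = -6433/62*7310 = -23512615/31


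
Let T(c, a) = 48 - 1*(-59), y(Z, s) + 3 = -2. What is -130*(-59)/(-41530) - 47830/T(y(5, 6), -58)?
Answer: -198720059/444371 ≈ -447.19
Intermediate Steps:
y(Z, s) = -5 (y(Z, s) = -3 - 2 = -5)
T(c, a) = 107 (T(c, a) = 48 + 59 = 107)
-130*(-59)/(-41530) - 47830/T(y(5, 6), -58) = -130*(-59)/(-41530) - 47830/107 = 7670*(-1/41530) - 47830*1/107 = -767/4153 - 47830/107 = -198720059/444371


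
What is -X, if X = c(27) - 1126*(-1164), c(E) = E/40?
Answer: -52426587/40 ≈ -1.3107e+6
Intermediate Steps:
c(E) = E/40 (c(E) = E*(1/40) = E/40)
X = 52426587/40 (X = (1/40)*27 - 1126*(-1164) = 27/40 + 1310664 = 52426587/40 ≈ 1.3107e+6)
-X = -1*52426587/40 = -52426587/40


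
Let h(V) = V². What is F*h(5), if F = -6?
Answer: -150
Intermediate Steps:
F*h(5) = -6*5² = -6*25 = -150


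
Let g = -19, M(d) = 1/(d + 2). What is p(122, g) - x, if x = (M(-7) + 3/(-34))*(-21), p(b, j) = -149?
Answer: -26359/170 ≈ -155.05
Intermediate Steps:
M(d) = 1/(2 + d)
x = 1029/170 (x = (1/(2 - 7) + 3/(-34))*(-21) = (1/(-5) + 3*(-1/34))*(-21) = (-1/5 - 3/34)*(-21) = -49/170*(-21) = 1029/170 ≈ 6.0529)
p(122, g) - x = -149 - 1*1029/170 = -149 - 1029/170 = -26359/170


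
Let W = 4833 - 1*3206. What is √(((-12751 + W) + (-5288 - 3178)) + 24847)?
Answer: √5257 ≈ 72.505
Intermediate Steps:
W = 1627 (W = 4833 - 3206 = 1627)
√(((-12751 + W) + (-5288 - 3178)) + 24847) = √(((-12751 + 1627) + (-5288 - 3178)) + 24847) = √((-11124 - 8466) + 24847) = √(-19590 + 24847) = √5257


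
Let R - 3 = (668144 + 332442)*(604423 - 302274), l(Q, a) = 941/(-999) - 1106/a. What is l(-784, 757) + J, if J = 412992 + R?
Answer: 228632278396557856/756243 ≈ 3.0233e+11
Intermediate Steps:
l(Q, a) = -941/999 - 1106/a (l(Q, a) = 941*(-1/999) - 1106/a = -941/999 - 1106/a)
R = 302326059317 (R = 3 + (668144 + 332442)*(604423 - 302274) = 3 + 1000586*302149 = 3 + 302326059314 = 302326059317)
J = 302326472309 (J = 412992 + 302326059317 = 302326472309)
l(-784, 757) + J = (-941/999 - 1106/757) + 302326472309 = -1817231/756243 + 302326472309 = 228632278396557856/756243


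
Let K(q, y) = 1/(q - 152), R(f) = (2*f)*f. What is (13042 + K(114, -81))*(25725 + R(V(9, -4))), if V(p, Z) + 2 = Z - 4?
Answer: 12848300375/38 ≈ 3.3811e+8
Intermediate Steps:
V(p, Z) = -6 + Z (V(p, Z) = -2 + (Z - 4) = -2 + (-4 + Z) = -6 + Z)
R(f) = 2*f**2
K(q, y) = 1/(-152 + q)
(13042 + K(114, -81))*(25725 + R(V(9, -4))) = (13042 + 1/(-152 + 114))*(25725 + 2*(-6 - 4)**2) = (13042 + 1/(-38))*(25725 + 2*(-10)**2) = (13042 - 1/38)*(25725 + 2*100) = 495595*(25725 + 200)/38 = (495595/38)*25925 = 12848300375/38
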